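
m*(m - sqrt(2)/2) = m^2 - sqrt(2)*m/2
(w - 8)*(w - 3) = w^2 - 11*w + 24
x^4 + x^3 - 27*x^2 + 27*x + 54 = (x - 3)^2*(x + 1)*(x + 6)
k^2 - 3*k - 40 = (k - 8)*(k + 5)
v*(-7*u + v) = -7*u*v + v^2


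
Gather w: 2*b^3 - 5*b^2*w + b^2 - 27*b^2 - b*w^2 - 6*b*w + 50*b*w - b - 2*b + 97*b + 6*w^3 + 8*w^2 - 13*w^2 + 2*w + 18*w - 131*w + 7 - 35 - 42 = 2*b^3 - 26*b^2 + 94*b + 6*w^3 + w^2*(-b - 5) + w*(-5*b^2 + 44*b - 111) - 70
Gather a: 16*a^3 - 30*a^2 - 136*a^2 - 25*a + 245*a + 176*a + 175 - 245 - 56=16*a^3 - 166*a^2 + 396*a - 126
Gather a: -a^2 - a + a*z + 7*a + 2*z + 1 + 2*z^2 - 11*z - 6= -a^2 + a*(z + 6) + 2*z^2 - 9*z - 5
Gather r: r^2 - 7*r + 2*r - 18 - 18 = r^2 - 5*r - 36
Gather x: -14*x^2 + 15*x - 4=-14*x^2 + 15*x - 4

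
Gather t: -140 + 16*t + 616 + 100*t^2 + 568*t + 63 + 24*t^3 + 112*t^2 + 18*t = 24*t^3 + 212*t^2 + 602*t + 539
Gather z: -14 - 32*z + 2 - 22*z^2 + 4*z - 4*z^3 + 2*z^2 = -4*z^3 - 20*z^2 - 28*z - 12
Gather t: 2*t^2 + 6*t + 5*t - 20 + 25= 2*t^2 + 11*t + 5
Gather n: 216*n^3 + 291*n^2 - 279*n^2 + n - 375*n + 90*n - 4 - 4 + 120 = 216*n^3 + 12*n^2 - 284*n + 112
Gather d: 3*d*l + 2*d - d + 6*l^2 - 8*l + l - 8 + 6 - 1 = d*(3*l + 1) + 6*l^2 - 7*l - 3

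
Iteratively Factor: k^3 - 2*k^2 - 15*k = (k - 5)*(k^2 + 3*k) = k*(k - 5)*(k + 3)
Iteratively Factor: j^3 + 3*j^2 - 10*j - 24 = (j - 3)*(j^2 + 6*j + 8) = (j - 3)*(j + 2)*(j + 4)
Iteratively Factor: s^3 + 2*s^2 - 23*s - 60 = (s + 4)*(s^2 - 2*s - 15) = (s - 5)*(s + 4)*(s + 3)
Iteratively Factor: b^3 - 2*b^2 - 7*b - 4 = (b + 1)*(b^2 - 3*b - 4) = (b - 4)*(b + 1)*(b + 1)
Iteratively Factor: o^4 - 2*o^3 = (o)*(o^3 - 2*o^2) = o^2*(o^2 - 2*o) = o^3*(o - 2)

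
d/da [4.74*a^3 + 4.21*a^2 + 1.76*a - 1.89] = 14.22*a^2 + 8.42*a + 1.76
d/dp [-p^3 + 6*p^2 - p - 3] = -3*p^2 + 12*p - 1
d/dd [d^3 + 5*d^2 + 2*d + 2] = 3*d^2 + 10*d + 2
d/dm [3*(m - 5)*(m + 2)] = 6*m - 9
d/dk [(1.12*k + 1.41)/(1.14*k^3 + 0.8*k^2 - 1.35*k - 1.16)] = (-2.5536*k^3 - 5.7182*k^2 - 2.256*k + 0.6043)/(1.2996*k^6 + 1.824*k^5 - 2.438*k^4 - 4.8048*k^3 - 0.0334999999999996*k^2 + 3.132*k + 1.3456)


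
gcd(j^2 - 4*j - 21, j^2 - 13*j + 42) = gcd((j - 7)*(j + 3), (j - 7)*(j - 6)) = j - 7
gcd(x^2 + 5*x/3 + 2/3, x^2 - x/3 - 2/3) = x + 2/3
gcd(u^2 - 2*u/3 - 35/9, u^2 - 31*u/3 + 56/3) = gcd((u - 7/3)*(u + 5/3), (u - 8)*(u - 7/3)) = u - 7/3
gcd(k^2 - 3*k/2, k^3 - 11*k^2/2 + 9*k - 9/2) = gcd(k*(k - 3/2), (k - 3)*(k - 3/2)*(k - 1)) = k - 3/2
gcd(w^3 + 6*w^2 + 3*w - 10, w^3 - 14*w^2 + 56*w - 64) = 1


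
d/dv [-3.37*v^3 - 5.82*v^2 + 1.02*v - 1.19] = -10.11*v^2 - 11.64*v + 1.02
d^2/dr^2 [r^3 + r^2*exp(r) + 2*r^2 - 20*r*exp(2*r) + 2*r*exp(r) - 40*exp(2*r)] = r^2*exp(r) - 80*r*exp(2*r) + 6*r*exp(r) + 6*r - 240*exp(2*r) + 6*exp(r) + 4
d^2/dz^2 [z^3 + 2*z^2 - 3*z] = 6*z + 4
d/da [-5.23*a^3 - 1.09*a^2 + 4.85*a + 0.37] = -15.69*a^2 - 2.18*a + 4.85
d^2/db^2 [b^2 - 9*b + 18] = 2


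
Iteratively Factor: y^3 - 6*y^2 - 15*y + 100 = (y - 5)*(y^2 - y - 20) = (y - 5)*(y + 4)*(y - 5)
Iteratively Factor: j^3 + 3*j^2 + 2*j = (j)*(j^2 + 3*j + 2) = j*(j + 1)*(j + 2)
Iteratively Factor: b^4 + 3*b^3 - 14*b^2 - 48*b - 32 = (b + 2)*(b^3 + b^2 - 16*b - 16) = (b + 1)*(b + 2)*(b^2 - 16) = (b - 4)*(b + 1)*(b + 2)*(b + 4)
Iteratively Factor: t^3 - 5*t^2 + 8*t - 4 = (t - 1)*(t^2 - 4*t + 4) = (t - 2)*(t - 1)*(t - 2)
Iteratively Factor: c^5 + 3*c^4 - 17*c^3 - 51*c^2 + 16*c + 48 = (c - 1)*(c^4 + 4*c^3 - 13*c^2 - 64*c - 48) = (c - 4)*(c - 1)*(c^3 + 8*c^2 + 19*c + 12) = (c - 4)*(c - 1)*(c + 1)*(c^2 + 7*c + 12) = (c - 4)*(c - 1)*(c + 1)*(c + 4)*(c + 3)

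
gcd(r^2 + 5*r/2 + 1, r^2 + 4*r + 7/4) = r + 1/2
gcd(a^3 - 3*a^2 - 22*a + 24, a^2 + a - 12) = a + 4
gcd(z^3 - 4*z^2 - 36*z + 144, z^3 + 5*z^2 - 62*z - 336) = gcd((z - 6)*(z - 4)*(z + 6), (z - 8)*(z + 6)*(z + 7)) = z + 6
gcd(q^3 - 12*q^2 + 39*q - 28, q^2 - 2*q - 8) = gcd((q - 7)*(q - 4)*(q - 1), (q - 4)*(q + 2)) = q - 4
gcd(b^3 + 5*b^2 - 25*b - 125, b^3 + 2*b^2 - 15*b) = b + 5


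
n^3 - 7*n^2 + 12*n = n*(n - 4)*(n - 3)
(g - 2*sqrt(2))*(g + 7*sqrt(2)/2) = g^2 + 3*sqrt(2)*g/2 - 14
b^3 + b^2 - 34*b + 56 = (b - 4)*(b - 2)*(b + 7)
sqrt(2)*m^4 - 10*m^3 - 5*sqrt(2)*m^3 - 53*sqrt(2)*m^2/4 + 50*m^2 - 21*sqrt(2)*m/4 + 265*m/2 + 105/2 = (m - 7)*(m + 3/2)*(m - 5*sqrt(2))*(sqrt(2)*m + sqrt(2)/2)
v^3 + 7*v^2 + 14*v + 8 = (v + 1)*(v + 2)*(v + 4)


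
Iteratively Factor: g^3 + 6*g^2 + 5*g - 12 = (g + 4)*(g^2 + 2*g - 3) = (g + 3)*(g + 4)*(g - 1)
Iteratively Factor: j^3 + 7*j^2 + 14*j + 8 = (j + 4)*(j^2 + 3*j + 2) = (j + 2)*(j + 4)*(j + 1)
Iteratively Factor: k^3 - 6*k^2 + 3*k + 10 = (k + 1)*(k^2 - 7*k + 10) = (k - 2)*(k + 1)*(k - 5)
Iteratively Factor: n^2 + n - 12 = (n + 4)*(n - 3)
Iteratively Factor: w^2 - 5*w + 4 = (w - 1)*(w - 4)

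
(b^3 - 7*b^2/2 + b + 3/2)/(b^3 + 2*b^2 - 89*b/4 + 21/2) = 2*(2*b^3 - 7*b^2 + 2*b + 3)/(4*b^3 + 8*b^2 - 89*b + 42)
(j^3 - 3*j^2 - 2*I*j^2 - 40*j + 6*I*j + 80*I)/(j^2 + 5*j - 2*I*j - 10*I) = j - 8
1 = 1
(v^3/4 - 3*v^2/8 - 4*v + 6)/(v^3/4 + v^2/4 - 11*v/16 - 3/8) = 2*(v^2 - 16)/(2*v^2 + 5*v + 2)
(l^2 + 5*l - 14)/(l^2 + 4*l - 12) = (l + 7)/(l + 6)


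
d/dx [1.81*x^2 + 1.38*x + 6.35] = 3.62*x + 1.38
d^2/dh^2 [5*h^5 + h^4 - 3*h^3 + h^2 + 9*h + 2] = 100*h^3 + 12*h^2 - 18*h + 2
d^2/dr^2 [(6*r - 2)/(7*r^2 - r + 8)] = 4*((10 - 63*r)*(7*r^2 - r + 8) + (3*r - 1)*(14*r - 1)^2)/(7*r^2 - r + 8)^3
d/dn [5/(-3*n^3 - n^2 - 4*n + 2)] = 5*(9*n^2 + 2*n + 4)/(3*n^3 + n^2 + 4*n - 2)^2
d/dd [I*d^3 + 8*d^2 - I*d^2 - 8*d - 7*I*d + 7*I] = 3*I*d^2 + 2*d*(8 - I) - 8 - 7*I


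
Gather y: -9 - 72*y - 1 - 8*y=-80*y - 10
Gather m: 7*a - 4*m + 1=7*a - 4*m + 1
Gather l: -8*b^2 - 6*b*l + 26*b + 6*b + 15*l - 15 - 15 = -8*b^2 + 32*b + l*(15 - 6*b) - 30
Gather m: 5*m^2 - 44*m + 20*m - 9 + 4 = 5*m^2 - 24*m - 5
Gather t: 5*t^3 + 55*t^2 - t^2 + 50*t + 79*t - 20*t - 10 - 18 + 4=5*t^3 + 54*t^2 + 109*t - 24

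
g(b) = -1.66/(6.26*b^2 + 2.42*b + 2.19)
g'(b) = -1.66*(-12.52*b - 2.42)/(6.26*b^2 + 2.42*b + 2.19)^2 = (20.7832*b + 4.0172)/(6.26*b^2 + 2.42*b + 2.19)^2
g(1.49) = -0.08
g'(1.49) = 0.09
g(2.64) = -0.03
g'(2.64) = 0.02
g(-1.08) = -0.24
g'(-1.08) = -0.39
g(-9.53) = -0.00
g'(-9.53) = -0.00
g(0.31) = -0.47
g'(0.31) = 0.83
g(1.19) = -0.12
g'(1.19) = 0.15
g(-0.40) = -0.75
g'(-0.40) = -0.87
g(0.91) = -0.17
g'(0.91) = 0.25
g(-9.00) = -0.00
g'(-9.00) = -0.00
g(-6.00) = -0.01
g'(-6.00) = -0.00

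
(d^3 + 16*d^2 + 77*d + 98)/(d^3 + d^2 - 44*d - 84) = (d^2 + 14*d + 49)/(d^2 - d - 42)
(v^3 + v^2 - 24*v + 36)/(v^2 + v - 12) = (v^2 + 4*v - 12)/(v + 4)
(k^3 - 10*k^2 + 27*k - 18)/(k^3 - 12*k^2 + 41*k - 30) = (k - 3)/(k - 5)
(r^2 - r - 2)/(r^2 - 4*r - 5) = (r - 2)/(r - 5)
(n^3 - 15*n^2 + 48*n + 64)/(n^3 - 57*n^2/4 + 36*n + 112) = 4*(n + 1)/(4*n + 7)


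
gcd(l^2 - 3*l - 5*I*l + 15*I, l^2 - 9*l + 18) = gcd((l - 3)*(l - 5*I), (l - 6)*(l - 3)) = l - 3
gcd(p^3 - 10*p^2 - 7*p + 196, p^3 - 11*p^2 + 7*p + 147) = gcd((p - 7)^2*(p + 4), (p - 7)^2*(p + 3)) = p^2 - 14*p + 49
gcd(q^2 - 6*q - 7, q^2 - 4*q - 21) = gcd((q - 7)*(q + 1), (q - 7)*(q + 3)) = q - 7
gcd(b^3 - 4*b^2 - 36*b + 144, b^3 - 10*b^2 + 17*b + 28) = b - 4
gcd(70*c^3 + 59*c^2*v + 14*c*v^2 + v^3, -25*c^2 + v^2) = 5*c + v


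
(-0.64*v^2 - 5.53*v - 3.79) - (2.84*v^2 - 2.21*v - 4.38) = -3.48*v^2 - 3.32*v + 0.59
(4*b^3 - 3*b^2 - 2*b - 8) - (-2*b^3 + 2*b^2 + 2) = 6*b^3 - 5*b^2 - 2*b - 10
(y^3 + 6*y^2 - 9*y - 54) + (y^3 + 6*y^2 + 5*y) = 2*y^3 + 12*y^2 - 4*y - 54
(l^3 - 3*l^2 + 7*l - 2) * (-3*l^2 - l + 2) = -3*l^5 + 8*l^4 - 16*l^3 - 7*l^2 + 16*l - 4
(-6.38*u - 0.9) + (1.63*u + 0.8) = -4.75*u - 0.1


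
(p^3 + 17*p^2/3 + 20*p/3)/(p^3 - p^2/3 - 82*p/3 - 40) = p/(p - 6)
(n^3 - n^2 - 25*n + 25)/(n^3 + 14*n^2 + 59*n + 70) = (n^2 - 6*n + 5)/(n^2 + 9*n + 14)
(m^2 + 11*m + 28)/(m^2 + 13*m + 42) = (m + 4)/(m + 6)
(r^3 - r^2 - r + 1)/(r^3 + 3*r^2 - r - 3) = (r - 1)/(r + 3)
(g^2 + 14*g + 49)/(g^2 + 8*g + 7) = (g + 7)/(g + 1)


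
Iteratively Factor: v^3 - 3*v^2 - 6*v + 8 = (v + 2)*(v^2 - 5*v + 4) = (v - 1)*(v + 2)*(v - 4)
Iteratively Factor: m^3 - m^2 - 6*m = (m - 3)*(m^2 + 2*m) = (m - 3)*(m + 2)*(m)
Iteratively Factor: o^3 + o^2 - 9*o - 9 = (o + 3)*(o^2 - 2*o - 3) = (o - 3)*(o + 3)*(o + 1)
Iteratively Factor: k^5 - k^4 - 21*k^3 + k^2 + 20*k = (k - 1)*(k^4 - 21*k^2 - 20*k) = (k - 1)*(k + 4)*(k^3 - 4*k^2 - 5*k) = k*(k - 1)*(k + 4)*(k^2 - 4*k - 5) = k*(k - 1)*(k + 1)*(k + 4)*(k - 5)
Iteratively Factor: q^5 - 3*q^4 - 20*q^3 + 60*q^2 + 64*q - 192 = (q - 4)*(q^4 + q^3 - 16*q^2 - 4*q + 48) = (q - 4)*(q + 4)*(q^3 - 3*q^2 - 4*q + 12) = (q - 4)*(q - 2)*(q + 4)*(q^2 - q - 6) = (q - 4)*(q - 2)*(q + 2)*(q + 4)*(q - 3)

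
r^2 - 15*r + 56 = (r - 8)*(r - 7)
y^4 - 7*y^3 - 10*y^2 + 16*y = y*(y - 8)*(y - 1)*(y + 2)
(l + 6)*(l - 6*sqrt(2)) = l^2 - 6*sqrt(2)*l + 6*l - 36*sqrt(2)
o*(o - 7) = o^2 - 7*o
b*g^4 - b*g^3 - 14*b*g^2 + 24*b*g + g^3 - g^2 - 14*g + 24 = (g - 3)*(g - 2)*(g + 4)*(b*g + 1)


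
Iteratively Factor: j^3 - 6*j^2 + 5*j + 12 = (j - 4)*(j^2 - 2*j - 3) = (j - 4)*(j + 1)*(j - 3)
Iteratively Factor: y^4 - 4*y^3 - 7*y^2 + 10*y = (y)*(y^3 - 4*y^2 - 7*y + 10) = y*(y - 5)*(y^2 + y - 2) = y*(y - 5)*(y - 1)*(y + 2)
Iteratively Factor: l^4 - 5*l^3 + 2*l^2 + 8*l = (l - 2)*(l^3 - 3*l^2 - 4*l) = l*(l - 2)*(l^2 - 3*l - 4) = l*(l - 2)*(l + 1)*(l - 4)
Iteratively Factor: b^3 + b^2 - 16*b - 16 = (b + 1)*(b^2 - 16) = (b - 4)*(b + 1)*(b + 4)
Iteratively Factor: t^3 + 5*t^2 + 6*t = (t + 2)*(t^2 + 3*t) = t*(t + 2)*(t + 3)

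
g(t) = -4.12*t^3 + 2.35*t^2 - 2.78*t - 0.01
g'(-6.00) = -475.94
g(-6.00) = 991.19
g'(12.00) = -1726.22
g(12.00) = -6814.33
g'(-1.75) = -48.86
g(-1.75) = 34.13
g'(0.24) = -2.36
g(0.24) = -0.60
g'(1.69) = -30.14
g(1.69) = -17.88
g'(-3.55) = -175.23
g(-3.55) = 223.80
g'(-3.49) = -169.73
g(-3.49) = 213.45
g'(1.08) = -12.12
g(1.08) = -5.46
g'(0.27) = -2.41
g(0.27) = -0.67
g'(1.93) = -39.75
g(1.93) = -26.24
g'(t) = -12.36*t^2 + 4.7*t - 2.78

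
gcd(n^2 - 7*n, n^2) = n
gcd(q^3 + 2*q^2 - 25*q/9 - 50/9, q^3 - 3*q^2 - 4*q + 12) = q + 2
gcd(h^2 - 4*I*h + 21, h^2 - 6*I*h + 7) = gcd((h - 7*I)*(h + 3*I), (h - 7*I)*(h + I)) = h - 7*I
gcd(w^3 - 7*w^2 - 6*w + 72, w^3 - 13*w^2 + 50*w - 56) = w - 4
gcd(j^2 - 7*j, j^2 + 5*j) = j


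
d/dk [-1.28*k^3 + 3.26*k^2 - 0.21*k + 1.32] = -3.84*k^2 + 6.52*k - 0.21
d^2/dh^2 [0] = 0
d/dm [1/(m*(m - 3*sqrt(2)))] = (-2*m + 3*sqrt(2))/(m^2*(m^2 - 6*sqrt(2)*m + 18))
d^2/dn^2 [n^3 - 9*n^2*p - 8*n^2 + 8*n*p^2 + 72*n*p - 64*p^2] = 6*n - 18*p - 16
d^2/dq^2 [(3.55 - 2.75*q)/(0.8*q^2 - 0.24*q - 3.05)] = ((1.6*q - 0.24)*(2.75*q - 3.55)*(3.2*q - 0.48) + (13.2*q - 7.0)*(-0.8*q^2 + 0.24*q + 3.05))/(-0.8*q^2 + 0.24*q + 3.05)^3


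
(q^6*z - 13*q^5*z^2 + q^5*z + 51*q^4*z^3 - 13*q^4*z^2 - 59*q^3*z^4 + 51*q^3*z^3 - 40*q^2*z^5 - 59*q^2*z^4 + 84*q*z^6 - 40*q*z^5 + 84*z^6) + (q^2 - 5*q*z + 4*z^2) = q^6*z - 13*q^5*z^2 + q^5*z + 51*q^4*z^3 - 13*q^4*z^2 - 59*q^3*z^4 + 51*q^3*z^3 - 40*q^2*z^5 - 59*q^2*z^4 + q^2 + 84*q*z^6 - 40*q*z^5 - 5*q*z + 84*z^6 + 4*z^2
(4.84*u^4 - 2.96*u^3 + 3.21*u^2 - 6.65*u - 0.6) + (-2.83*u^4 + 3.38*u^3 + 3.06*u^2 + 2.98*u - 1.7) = 2.01*u^4 + 0.42*u^3 + 6.27*u^2 - 3.67*u - 2.3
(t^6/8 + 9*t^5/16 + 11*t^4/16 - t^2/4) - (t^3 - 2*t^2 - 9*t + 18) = t^6/8 + 9*t^5/16 + 11*t^4/16 - t^3 + 7*t^2/4 + 9*t - 18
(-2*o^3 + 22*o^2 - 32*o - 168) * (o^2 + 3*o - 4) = -2*o^5 + 16*o^4 + 42*o^3 - 352*o^2 - 376*o + 672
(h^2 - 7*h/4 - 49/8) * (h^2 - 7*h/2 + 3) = h^4 - 21*h^3/4 + 3*h^2 + 259*h/16 - 147/8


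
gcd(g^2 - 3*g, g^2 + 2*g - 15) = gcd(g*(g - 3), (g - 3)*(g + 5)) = g - 3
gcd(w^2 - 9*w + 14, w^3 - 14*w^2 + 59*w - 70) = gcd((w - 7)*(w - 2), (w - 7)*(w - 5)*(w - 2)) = w^2 - 9*w + 14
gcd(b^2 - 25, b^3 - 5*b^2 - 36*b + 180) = b - 5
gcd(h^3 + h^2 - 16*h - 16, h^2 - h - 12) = h - 4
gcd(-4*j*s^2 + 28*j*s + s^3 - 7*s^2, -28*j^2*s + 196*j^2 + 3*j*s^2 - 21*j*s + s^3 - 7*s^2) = -4*j*s + 28*j + s^2 - 7*s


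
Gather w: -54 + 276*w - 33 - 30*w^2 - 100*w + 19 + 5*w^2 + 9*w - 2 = -25*w^2 + 185*w - 70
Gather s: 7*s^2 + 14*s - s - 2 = 7*s^2 + 13*s - 2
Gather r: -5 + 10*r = 10*r - 5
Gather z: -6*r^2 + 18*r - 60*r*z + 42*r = -6*r^2 - 60*r*z + 60*r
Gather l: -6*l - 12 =-6*l - 12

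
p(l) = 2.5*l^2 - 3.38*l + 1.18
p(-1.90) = 16.63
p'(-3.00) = -18.38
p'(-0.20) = -4.38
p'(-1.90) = -12.88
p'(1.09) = 2.07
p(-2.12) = 19.58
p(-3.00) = 33.82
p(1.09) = 0.47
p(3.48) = 19.69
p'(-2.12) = -13.98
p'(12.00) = 56.62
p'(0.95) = 1.37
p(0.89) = 0.15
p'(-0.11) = -3.93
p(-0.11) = 1.58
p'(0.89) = 1.07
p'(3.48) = 14.02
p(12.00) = 320.62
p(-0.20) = 1.96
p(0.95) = 0.23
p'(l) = 5.0*l - 3.38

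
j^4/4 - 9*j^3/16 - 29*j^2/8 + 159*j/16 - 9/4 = (j/4 + 1)*(j - 3)^2*(j - 1/4)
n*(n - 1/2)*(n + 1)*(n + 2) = n^4 + 5*n^3/2 + n^2/2 - n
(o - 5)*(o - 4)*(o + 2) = o^3 - 7*o^2 + 2*o + 40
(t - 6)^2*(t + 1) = t^3 - 11*t^2 + 24*t + 36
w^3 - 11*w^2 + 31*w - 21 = (w - 7)*(w - 3)*(w - 1)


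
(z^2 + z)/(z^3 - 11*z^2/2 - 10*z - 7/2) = 2*z/(2*z^2 - 13*z - 7)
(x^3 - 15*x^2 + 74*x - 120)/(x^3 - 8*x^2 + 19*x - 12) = (x^2 - 11*x + 30)/(x^2 - 4*x + 3)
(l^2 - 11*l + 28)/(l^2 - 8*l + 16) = (l - 7)/(l - 4)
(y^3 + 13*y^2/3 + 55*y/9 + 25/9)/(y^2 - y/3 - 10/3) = (3*y^2 + 8*y + 5)/(3*(y - 2))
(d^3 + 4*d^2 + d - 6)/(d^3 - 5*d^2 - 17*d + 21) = (d + 2)/(d - 7)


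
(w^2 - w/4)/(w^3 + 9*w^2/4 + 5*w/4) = (4*w - 1)/(4*w^2 + 9*w + 5)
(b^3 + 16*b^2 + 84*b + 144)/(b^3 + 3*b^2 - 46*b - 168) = (b + 6)/(b - 7)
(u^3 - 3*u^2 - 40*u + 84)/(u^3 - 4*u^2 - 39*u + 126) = (u - 2)/(u - 3)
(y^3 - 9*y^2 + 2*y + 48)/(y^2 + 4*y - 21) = (y^2 - 6*y - 16)/(y + 7)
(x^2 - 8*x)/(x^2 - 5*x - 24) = x/(x + 3)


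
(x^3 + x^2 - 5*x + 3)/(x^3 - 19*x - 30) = (x^2 - 2*x + 1)/(x^2 - 3*x - 10)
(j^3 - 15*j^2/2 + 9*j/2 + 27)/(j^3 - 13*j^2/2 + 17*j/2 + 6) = (2*j^2 - 9*j - 18)/(2*j^2 - 7*j - 4)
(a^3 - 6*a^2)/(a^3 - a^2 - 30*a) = a/(a + 5)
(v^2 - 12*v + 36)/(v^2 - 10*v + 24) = (v - 6)/(v - 4)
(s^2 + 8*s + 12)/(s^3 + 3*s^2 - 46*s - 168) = (s + 2)/(s^2 - 3*s - 28)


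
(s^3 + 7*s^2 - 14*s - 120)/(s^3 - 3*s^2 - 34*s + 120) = (s + 5)/(s - 5)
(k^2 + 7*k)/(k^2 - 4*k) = (k + 7)/(k - 4)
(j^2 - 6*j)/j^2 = (j - 6)/j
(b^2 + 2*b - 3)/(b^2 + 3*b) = (b - 1)/b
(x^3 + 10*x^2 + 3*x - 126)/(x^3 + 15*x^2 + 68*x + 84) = (x - 3)/(x + 2)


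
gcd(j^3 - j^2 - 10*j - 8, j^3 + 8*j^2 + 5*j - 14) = j + 2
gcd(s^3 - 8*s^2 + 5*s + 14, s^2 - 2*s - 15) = 1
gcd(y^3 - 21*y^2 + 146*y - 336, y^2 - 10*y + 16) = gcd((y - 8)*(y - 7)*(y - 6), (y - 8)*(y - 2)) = y - 8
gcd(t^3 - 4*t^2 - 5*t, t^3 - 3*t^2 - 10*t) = t^2 - 5*t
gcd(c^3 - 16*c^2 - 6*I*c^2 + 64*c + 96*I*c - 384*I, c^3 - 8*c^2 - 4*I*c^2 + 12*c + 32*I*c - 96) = c^2 + c*(-8 - 6*I) + 48*I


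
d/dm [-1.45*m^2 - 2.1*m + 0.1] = -2.9*m - 2.1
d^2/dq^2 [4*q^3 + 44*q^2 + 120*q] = 24*q + 88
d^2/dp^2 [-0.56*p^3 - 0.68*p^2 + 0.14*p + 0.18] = -3.36*p - 1.36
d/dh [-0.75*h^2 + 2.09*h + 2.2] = 2.09 - 1.5*h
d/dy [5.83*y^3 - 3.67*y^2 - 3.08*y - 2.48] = 17.49*y^2 - 7.34*y - 3.08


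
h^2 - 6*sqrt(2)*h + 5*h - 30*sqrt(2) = (h + 5)*(h - 6*sqrt(2))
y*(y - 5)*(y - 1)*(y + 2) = y^4 - 4*y^3 - 7*y^2 + 10*y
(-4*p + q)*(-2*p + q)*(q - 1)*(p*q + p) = 8*p^3*q^2 - 8*p^3 - 6*p^2*q^3 + 6*p^2*q + p*q^4 - p*q^2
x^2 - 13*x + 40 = (x - 8)*(x - 5)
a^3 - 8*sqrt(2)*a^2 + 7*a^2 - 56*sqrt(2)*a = a*(a + 7)*(a - 8*sqrt(2))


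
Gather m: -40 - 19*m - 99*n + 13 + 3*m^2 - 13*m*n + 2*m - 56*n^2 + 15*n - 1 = 3*m^2 + m*(-13*n - 17) - 56*n^2 - 84*n - 28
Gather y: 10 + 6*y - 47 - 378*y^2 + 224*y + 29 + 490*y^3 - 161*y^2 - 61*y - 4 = 490*y^3 - 539*y^2 + 169*y - 12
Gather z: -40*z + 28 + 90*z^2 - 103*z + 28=90*z^2 - 143*z + 56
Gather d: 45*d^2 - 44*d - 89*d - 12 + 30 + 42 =45*d^2 - 133*d + 60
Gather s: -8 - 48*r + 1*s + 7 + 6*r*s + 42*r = -6*r + s*(6*r + 1) - 1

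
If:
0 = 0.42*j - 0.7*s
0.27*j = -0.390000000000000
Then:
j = -1.44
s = -0.87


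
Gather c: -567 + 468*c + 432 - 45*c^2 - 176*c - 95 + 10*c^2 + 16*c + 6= -35*c^2 + 308*c - 224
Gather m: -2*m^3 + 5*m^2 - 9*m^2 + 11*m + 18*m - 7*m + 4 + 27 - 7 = -2*m^3 - 4*m^2 + 22*m + 24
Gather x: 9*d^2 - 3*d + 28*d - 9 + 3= 9*d^2 + 25*d - 6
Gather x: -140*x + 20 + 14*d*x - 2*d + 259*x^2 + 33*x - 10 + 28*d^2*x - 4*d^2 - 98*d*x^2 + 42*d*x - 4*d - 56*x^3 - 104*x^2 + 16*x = -4*d^2 - 6*d - 56*x^3 + x^2*(155 - 98*d) + x*(28*d^2 + 56*d - 91) + 10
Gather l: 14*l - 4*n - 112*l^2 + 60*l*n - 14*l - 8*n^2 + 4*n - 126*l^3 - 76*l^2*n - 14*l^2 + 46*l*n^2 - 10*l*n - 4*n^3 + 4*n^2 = -126*l^3 + l^2*(-76*n - 126) + l*(46*n^2 + 50*n) - 4*n^3 - 4*n^2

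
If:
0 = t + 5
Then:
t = -5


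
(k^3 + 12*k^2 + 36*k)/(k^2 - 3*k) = (k^2 + 12*k + 36)/(k - 3)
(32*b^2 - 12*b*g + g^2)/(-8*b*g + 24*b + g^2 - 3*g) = (-4*b + g)/(g - 3)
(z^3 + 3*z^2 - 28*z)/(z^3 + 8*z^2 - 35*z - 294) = z*(z - 4)/(z^2 + z - 42)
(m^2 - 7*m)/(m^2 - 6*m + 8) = m*(m - 7)/(m^2 - 6*m + 8)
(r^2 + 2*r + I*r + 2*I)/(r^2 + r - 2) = (r + I)/(r - 1)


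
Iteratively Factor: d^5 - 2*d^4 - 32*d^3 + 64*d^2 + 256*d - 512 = (d - 4)*(d^4 + 2*d^3 - 24*d^2 - 32*d + 128) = (d - 4)*(d + 4)*(d^3 - 2*d^2 - 16*d + 32) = (d - 4)*(d - 2)*(d + 4)*(d^2 - 16) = (d - 4)*(d - 2)*(d + 4)^2*(d - 4)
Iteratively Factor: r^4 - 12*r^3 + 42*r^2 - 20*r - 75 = (r + 1)*(r^3 - 13*r^2 + 55*r - 75) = (r - 5)*(r + 1)*(r^2 - 8*r + 15) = (r - 5)^2*(r + 1)*(r - 3)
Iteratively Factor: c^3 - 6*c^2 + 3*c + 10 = (c - 5)*(c^2 - c - 2) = (c - 5)*(c - 2)*(c + 1)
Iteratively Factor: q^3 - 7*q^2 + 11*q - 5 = (q - 1)*(q^2 - 6*q + 5) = (q - 5)*(q - 1)*(q - 1)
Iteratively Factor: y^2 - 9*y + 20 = (y - 4)*(y - 5)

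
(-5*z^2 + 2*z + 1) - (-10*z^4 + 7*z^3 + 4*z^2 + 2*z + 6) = 10*z^4 - 7*z^3 - 9*z^2 - 5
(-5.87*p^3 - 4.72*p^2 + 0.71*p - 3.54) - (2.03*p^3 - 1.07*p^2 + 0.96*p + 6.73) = -7.9*p^3 - 3.65*p^2 - 0.25*p - 10.27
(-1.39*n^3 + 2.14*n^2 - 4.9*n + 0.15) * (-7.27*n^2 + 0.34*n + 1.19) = 10.1053*n^5 - 16.0304*n^4 + 34.6965*n^3 - 0.2099*n^2 - 5.78*n + 0.1785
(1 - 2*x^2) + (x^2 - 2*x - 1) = -x^2 - 2*x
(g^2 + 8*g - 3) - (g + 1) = g^2 + 7*g - 4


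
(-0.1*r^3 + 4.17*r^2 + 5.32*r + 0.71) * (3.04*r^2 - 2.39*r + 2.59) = -0.304*r^5 + 12.9158*r^4 + 5.9475*r^3 + 0.243899999999998*r^2 + 12.0819*r + 1.8389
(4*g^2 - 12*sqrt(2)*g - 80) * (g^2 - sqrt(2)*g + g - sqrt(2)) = 4*g^4 - 16*sqrt(2)*g^3 + 4*g^3 - 56*g^2 - 16*sqrt(2)*g^2 - 56*g + 80*sqrt(2)*g + 80*sqrt(2)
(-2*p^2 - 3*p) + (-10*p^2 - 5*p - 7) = -12*p^2 - 8*p - 7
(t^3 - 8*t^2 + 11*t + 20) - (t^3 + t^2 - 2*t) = -9*t^2 + 13*t + 20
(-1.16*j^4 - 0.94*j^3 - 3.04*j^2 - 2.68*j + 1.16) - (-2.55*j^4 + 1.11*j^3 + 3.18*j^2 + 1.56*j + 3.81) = 1.39*j^4 - 2.05*j^3 - 6.22*j^2 - 4.24*j - 2.65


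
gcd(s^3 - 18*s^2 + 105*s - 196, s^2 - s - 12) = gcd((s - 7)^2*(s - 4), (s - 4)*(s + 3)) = s - 4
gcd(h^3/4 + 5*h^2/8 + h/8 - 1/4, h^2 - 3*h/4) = 1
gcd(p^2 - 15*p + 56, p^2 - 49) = p - 7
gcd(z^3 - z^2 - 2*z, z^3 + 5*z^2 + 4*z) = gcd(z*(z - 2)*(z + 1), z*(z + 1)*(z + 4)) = z^2 + z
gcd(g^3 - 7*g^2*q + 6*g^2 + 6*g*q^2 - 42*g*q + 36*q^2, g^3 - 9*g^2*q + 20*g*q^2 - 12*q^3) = g^2 - 7*g*q + 6*q^2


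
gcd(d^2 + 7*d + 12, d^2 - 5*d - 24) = d + 3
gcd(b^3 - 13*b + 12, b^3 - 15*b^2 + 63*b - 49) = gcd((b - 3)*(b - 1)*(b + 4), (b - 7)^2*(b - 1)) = b - 1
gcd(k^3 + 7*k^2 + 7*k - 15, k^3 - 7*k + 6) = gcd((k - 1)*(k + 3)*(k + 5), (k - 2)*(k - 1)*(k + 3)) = k^2 + 2*k - 3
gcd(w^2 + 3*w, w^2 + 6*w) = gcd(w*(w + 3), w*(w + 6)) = w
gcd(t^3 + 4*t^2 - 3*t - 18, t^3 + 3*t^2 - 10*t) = t - 2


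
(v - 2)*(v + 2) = v^2 - 4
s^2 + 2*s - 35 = (s - 5)*(s + 7)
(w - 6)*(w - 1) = w^2 - 7*w + 6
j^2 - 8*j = j*(j - 8)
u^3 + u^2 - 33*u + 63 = (u - 3)^2*(u + 7)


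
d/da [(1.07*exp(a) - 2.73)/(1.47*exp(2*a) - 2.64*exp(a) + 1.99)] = (-1.5729*exp(2*a) + 8.0262*exp(a) - 5.0779)*exp(a)/(2.1609*exp(4*a) - 7.7616*exp(3*a) + 12.8202*exp(2*a) - 10.5072*exp(a) + 3.9601)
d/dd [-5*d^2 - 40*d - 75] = -10*d - 40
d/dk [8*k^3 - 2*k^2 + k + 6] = 24*k^2 - 4*k + 1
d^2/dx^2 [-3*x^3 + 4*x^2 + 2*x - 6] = 8 - 18*x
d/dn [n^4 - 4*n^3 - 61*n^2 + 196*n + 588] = 4*n^3 - 12*n^2 - 122*n + 196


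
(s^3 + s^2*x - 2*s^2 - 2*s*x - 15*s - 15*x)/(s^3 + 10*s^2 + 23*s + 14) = (s^3 + s^2*x - 2*s^2 - 2*s*x - 15*s - 15*x)/(s^3 + 10*s^2 + 23*s + 14)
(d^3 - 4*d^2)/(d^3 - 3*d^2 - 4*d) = d/(d + 1)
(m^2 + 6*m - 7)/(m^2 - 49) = (m - 1)/(m - 7)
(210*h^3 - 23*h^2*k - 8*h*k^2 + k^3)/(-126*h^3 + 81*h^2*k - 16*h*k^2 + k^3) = (-5*h - k)/(3*h - k)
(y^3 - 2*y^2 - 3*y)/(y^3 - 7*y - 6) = y/(y + 2)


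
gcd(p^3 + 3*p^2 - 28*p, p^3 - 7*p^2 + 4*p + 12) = 1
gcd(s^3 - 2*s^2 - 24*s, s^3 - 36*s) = s^2 - 6*s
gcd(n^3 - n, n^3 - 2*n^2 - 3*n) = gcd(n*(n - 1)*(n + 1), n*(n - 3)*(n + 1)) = n^2 + n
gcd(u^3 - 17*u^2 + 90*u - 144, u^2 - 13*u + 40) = u - 8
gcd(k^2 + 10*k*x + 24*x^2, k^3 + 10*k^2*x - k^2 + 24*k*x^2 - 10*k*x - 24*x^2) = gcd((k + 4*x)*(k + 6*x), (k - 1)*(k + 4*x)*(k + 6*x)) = k^2 + 10*k*x + 24*x^2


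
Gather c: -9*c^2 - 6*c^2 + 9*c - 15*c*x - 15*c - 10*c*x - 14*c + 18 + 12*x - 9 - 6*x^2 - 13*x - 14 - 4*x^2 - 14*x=-15*c^2 + c*(-25*x - 20) - 10*x^2 - 15*x - 5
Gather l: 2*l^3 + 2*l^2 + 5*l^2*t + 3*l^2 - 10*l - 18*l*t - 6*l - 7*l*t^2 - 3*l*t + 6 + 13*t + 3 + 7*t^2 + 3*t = 2*l^3 + l^2*(5*t + 5) + l*(-7*t^2 - 21*t - 16) + 7*t^2 + 16*t + 9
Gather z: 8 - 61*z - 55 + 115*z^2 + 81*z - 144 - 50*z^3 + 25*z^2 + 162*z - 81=-50*z^3 + 140*z^2 + 182*z - 272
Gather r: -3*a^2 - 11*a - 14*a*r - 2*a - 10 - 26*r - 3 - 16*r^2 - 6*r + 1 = -3*a^2 - 13*a - 16*r^2 + r*(-14*a - 32) - 12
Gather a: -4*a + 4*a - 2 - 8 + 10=0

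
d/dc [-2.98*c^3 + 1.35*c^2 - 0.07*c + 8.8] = -8.94*c^2 + 2.7*c - 0.07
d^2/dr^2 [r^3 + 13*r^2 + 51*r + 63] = 6*r + 26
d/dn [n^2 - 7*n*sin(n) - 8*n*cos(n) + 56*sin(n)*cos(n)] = 8*n*sin(n) - 7*n*cos(n) + 2*n - 7*sin(n) - 8*cos(n) + 56*cos(2*n)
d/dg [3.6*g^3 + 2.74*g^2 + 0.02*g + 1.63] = 10.8*g^2 + 5.48*g + 0.02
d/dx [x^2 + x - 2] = 2*x + 1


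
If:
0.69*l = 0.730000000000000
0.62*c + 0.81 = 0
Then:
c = -1.31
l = 1.06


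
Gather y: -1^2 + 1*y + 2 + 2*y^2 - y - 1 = 2*y^2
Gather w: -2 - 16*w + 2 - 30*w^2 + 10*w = -30*w^2 - 6*w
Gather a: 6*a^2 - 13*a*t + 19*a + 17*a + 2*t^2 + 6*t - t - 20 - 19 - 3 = 6*a^2 + a*(36 - 13*t) + 2*t^2 + 5*t - 42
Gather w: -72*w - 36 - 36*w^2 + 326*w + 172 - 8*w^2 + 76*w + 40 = -44*w^2 + 330*w + 176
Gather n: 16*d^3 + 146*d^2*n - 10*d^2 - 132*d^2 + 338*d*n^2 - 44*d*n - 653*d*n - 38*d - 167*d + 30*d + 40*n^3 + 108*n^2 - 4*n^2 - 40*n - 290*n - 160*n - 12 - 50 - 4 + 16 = 16*d^3 - 142*d^2 - 175*d + 40*n^3 + n^2*(338*d + 104) + n*(146*d^2 - 697*d - 490) - 50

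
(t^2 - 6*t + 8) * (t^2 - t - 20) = t^4 - 7*t^3 - 6*t^2 + 112*t - 160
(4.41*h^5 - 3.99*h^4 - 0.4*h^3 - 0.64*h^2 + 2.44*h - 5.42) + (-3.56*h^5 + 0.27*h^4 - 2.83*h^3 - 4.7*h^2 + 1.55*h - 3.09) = 0.85*h^5 - 3.72*h^4 - 3.23*h^3 - 5.34*h^2 + 3.99*h - 8.51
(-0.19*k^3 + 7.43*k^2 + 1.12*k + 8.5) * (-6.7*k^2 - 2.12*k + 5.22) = 1.273*k^5 - 49.3782*k^4 - 24.2474*k^3 - 20.5398*k^2 - 12.1736*k + 44.37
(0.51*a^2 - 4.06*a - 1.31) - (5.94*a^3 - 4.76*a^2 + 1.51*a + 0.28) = -5.94*a^3 + 5.27*a^2 - 5.57*a - 1.59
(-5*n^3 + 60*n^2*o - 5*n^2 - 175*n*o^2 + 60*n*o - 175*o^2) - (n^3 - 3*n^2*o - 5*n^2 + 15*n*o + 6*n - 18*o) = -6*n^3 + 63*n^2*o - 175*n*o^2 + 45*n*o - 6*n - 175*o^2 + 18*o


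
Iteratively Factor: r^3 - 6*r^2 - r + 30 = (r + 2)*(r^2 - 8*r + 15) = (r - 3)*(r + 2)*(r - 5)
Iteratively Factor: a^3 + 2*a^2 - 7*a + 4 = (a + 4)*(a^2 - 2*a + 1) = (a - 1)*(a + 4)*(a - 1)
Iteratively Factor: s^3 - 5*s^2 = (s)*(s^2 - 5*s) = s*(s - 5)*(s)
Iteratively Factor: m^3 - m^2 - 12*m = (m - 4)*(m^2 + 3*m) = (m - 4)*(m + 3)*(m)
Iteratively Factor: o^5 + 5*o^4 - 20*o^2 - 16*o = (o - 2)*(o^4 + 7*o^3 + 14*o^2 + 8*o) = o*(o - 2)*(o^3 + 7*o^2 + 14*o + 8) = o*(o - 2)*(o + 2)*(o^2 + 5*o + 4) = o*(o - 2)*(o + 2)*(o + 4)*(o + 1)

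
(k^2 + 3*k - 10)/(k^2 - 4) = (k + 5)/(k + 2)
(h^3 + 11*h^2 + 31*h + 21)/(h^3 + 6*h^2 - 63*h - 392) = (h^2 + 4*h + 3)/(h^2 - h - 56)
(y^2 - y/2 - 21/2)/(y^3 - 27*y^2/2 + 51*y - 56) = (y + 3)/(y^2 - 10*y + 16)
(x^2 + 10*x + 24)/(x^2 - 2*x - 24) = (x + 6)/(x - 6)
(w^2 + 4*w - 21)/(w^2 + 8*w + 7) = (w - 3)/(w + 1)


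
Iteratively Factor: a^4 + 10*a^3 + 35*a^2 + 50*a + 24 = (a + 4)*(a^3 + 6*a^2 + 11*a + 6) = (a + 3)*(a + 4)*(a^2 + 3*a + 2) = (a + 1)*(a + 3)*(a + 4)*(a + 2)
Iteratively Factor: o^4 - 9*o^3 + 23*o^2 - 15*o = (o - 1)*(o^3 - 8*o^2 + 15*o) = (o - 5)*(o - 1)*(o^2 - 3*o) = (o - 5)*(o - 3)*(o - 1)*(o)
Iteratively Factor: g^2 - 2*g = (g)*(g - 2)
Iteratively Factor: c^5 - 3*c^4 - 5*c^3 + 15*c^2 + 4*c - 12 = (c - 1)*(c^4 - 2*c^3 - 7*c^2 + 8*c + 12) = (c - 2)*(c - 1)*(c^3 - 7*c - 6) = (c - 3)*(c - 2)*(c - 1)*(c^2 + 3*c + 2) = (c - 3)*(c - 2)*(c - 1)*(c + 2)*(c + 1)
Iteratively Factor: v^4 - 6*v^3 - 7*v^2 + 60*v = (v + 3)*(v^3 - 9*v^2 + 20*v) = (v - 5)*(v + 3)*(v^2 - 4*v) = (v - 5)*(v - 4)*(v + 3)*(v)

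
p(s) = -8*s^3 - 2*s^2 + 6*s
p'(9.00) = -1974.00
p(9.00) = -5940.00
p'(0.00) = 6.00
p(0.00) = 0.00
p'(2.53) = -157.74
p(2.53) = -127.18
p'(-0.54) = 1.16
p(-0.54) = -2.56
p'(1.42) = -48.07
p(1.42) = -18.42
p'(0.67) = -7.45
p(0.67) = 0.72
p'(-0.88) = -9.07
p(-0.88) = -1.38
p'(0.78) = -11.72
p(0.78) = -0.33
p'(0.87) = -15.65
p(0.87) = -1.56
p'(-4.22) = -404.52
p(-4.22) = 540.27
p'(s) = -24*s^2 - 4*s + 6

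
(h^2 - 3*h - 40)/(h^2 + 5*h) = (h - 8)/h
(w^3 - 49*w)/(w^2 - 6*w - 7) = w*(w + 7)/(w + 1)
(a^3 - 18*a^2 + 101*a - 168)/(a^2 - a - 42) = (a^2 - 11*a + 24)/(a + 6)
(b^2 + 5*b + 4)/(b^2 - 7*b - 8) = (b + 4)/(b - 8)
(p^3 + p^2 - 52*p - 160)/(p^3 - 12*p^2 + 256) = (p + 5)/(p - 8)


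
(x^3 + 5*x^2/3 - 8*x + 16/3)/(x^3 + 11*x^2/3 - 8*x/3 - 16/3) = (x - 1)/(x + 1)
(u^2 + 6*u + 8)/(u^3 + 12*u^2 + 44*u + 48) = 1/(u + 6)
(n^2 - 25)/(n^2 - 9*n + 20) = (n + 5)/(n - 4)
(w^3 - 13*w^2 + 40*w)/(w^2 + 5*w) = (w^2 - 13*w + 40)/(w + 5)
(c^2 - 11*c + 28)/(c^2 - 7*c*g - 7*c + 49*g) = (c - 4)/(c - 7*g)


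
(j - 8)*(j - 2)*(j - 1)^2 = j^4 - 12*j^3 + 37*j^2 - 42*j + 16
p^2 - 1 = (p - 1)*(p + 1)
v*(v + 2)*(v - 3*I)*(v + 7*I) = v^4 + 2*v^3 + 4*I*v^3 + 21*v^2 + 8*I*v^2 + 42*v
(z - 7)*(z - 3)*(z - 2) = z^3 - 12*z^2 + 41*z - 42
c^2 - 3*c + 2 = (c - 2)*(c - 1)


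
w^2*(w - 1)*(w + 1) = w^4 - w^2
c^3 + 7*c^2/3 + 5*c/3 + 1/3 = (c + 1/3)*(c + 1)^2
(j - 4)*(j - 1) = j^2 - 5*j + 4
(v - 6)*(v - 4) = v^2 - 10*v + 24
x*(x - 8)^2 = x^3 - 16*x^2 + 64*x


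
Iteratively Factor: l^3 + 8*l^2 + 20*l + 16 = (l + 2)*(l^2 + 6*l + 8) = (l + 2)*(l + 4)*(l + 2)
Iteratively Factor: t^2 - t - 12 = (t + 3)*(t - 4)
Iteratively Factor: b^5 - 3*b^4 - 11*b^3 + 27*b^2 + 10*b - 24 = (b - 2)*(b^4 - b^3 - 13*b^2 + b + 12) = (b - 2)*(b + 3)*(b^3 - 4*b^2 - b + 4) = (b - 2)*(b - 1)*(b + 3)*(b^2 - 3*b - 4) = (b - 2)*(b - 1)*(b + 1)*(b + 3)*(b - 4)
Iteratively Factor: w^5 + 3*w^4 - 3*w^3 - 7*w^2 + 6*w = (w + 3)*(w^4 - 3*w^2 + 2*w) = (w - 1)*(w + 3)*(w^3 + w^2 - 2*w) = (w - 1)^2*(w + 3)*(w^2 + 2*w) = (w - 1)^2*(w + 2)*(w + 3)*(w)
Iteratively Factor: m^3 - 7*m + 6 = (m + 3)*(m^2 - 3*m + 2) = (m - 2)*(m + 3)*(m - 1)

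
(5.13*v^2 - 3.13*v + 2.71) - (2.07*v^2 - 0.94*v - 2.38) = 3.06*v^2 - 2.19*v + 5.09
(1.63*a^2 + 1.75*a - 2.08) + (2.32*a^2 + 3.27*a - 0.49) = 3.95*a^2 + 5.02*a - 2.57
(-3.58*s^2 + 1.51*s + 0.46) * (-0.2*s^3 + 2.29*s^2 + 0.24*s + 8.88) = 0.716*s^5 - 8.5002*s^4 + 2.5067*s^3 - 30.3746*s^2 + 13.5192*s + 4.0848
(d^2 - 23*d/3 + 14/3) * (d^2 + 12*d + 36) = d^4 + 13*d^3/3 - 154*d^2/3 - 220*d + 168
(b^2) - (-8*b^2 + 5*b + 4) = 9*b^2 - 5*b - 4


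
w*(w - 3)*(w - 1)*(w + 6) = w^4 + 2*w^3 - 21*w^2 + 18*w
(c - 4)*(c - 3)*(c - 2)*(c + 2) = c^4 - 7*c^3 + 8*c^2 + 28*c - 48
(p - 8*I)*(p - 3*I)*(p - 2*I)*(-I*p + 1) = -I*p^4 - 12*p^3 + 33*I*p^2 + 2*p + 48*I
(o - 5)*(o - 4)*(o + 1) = o^3 - 8*o^2 + 11*o + 20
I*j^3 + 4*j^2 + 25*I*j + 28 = (j - 7*I)*(j + 4*I)*(I*j + 1)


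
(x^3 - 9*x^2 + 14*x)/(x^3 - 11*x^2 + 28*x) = (x - 2)/(x - 4)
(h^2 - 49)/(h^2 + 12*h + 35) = (h - 7)/(h + 5)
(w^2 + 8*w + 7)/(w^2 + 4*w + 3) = (w + 7)/(w + 3)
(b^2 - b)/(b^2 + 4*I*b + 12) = b*(b - 1)/(b^2 + 4*I*b + 12)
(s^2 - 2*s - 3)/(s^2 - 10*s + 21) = (s + 1)/(s - 7)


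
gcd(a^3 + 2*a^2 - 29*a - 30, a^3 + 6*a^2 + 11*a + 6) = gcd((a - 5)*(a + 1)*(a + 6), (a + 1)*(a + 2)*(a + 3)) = a + 1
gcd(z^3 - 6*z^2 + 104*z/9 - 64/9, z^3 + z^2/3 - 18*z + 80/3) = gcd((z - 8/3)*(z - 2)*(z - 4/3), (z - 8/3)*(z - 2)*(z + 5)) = z^2 - 14*z/3 + 16/3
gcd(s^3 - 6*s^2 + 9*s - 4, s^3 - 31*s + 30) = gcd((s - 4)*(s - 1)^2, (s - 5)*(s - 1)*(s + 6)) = s - 1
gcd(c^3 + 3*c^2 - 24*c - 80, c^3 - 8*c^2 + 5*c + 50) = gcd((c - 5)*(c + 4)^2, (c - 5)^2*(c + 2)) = c - 5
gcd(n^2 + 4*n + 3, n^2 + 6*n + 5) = n + 1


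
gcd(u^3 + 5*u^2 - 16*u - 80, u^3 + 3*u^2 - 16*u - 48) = u^2 - 16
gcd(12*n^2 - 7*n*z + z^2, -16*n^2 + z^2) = -4*n + z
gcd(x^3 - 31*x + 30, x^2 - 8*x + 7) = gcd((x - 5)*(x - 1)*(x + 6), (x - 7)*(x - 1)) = x - 1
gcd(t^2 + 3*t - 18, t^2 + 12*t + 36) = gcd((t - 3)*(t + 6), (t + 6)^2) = t + 6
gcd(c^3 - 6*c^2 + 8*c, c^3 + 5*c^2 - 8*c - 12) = c - 2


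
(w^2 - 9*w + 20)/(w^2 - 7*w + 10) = (w - 4)/(w - 2)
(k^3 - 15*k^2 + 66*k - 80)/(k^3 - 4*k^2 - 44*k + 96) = (k - 5)/(k + 6)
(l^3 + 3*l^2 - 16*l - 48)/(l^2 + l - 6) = (l^2 - 16)/(l - 2)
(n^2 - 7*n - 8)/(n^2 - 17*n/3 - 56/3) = 3*(n + 1)/(3*n + 7)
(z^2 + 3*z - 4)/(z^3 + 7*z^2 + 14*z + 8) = (z - 1)/(z^2 + 3*z + 2)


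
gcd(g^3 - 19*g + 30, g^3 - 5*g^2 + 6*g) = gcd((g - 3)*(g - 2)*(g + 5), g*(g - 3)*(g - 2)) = g^2 - 5*g + 6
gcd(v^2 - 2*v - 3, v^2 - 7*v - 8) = v + 1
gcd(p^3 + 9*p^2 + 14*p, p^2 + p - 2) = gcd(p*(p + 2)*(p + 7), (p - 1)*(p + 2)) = p + 2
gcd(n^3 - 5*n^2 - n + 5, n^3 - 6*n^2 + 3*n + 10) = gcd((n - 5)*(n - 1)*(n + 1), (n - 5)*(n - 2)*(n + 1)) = n^2 - 4*n - 5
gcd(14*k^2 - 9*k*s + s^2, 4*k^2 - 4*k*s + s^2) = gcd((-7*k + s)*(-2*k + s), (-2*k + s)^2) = -2*k + s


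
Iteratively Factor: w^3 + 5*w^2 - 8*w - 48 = (w - 3)*(w^2 + 8*w + 16) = (w - 3)*(w + 4)*(w + 4)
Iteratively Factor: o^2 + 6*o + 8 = (o + 4)*(o + 2)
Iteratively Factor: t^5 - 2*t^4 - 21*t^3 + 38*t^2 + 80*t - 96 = (t + 2)*(t^4 - 4*t^3 - 13*t^2 + 64*t - 48) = (t - 4)*(t + 2)*(t^3 - 13*t + 12) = (t - 4)*(t + 2)*(t + 4)*(t^2 - 4*t + 3) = (t - 4)*(t - 1)*(t + 2)*(t + 4)*(t - 3)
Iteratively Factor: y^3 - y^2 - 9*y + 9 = (y - 3)*(y^2 + 2*y - 3) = (y - 3)*(y + 3)*(y - 1)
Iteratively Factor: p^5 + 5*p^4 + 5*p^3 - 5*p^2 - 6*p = (p + 2)*(p^4 + 3*p^3 - p^2 - 3*p) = (p + 2)*(p + 3)*(p^3 - p) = p*(p + 2)*(p + 3)*(p^2 - 1) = p*(p - 1)*(p + 2)*(p + 3)*(p + 1)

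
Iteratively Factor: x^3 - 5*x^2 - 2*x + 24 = (x + 2)*(x^2 - 7*x + 12) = (x - 4)*(x + 2)*(x - 3)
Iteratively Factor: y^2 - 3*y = (y - 3)*(y)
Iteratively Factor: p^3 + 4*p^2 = (p + 4)*(p^2) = p*(p + 4)*(p)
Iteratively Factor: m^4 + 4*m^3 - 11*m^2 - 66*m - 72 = (m + 2)*(m^3 + 2*m^2 - 15*m - 36) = (m + 2)*(m + 3)*(m^2 - m - 12) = (m + 2)*(m + 3)^2*(m - 4)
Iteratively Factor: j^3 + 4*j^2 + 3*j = (j + 1)*(j^2 + 3*j) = (j + 1)*(j + 3)*(j)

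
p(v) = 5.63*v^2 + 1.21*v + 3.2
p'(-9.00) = -100.13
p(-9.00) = 448.34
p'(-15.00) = -167.69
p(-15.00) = 1251.80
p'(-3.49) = -38.09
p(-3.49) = 67.55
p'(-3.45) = -37.64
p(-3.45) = 66.04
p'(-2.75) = -29.76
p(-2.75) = 42.45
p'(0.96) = 12.02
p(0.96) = 9.55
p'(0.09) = 2.22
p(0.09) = 3.35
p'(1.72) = 20.58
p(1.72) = 21.94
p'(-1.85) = -19.62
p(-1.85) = 20.23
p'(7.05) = 80.59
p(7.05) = 291.56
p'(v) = 11.26*v + 1.21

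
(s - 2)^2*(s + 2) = s^3 - 2*s^2 - 4*s + 8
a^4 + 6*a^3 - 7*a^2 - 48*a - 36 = (a - 3)*(a + 1)*(a + 2)*(a + 6)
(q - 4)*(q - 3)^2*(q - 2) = q^4 - 12*q^3 + 53*q^2 - 102*q + 72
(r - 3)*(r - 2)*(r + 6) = r^3 + r^2 - 24*r + 36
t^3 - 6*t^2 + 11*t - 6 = (t - 3)*(t - 2)*(t - 1)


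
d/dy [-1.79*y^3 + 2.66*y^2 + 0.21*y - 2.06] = -5.37*y^2 + 5.32*y + 0.21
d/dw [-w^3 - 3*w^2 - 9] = 3*w*(-w - 2)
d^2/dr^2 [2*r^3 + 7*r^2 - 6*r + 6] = 12*r + 14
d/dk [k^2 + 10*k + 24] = 2*k + 10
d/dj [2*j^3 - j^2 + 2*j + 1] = 6*j^2 - 2*j + 2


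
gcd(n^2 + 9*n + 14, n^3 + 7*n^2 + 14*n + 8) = n + 2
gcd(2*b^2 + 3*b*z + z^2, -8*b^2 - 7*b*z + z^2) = b + z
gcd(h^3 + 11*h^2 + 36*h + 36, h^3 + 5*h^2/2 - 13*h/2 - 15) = h^2 + 5*h + 6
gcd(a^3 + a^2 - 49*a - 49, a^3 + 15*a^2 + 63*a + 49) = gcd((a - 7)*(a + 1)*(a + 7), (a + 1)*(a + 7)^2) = a^2 + 8*a + 7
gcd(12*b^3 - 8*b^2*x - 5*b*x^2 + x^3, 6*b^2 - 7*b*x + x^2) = 6*b^2 - 7*b*x + x^2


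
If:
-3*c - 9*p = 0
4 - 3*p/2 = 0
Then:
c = -8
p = 8/3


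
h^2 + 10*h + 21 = (h + 3)*(h + 7)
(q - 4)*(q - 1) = q^2 - 5*q + 4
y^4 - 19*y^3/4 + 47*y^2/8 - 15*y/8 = y*(y - 3)*(y - 5/4)*(y - 1/2)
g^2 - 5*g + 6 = (g - 3)*(g - 2)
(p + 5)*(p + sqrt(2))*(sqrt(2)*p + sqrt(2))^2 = 2*p^4 + 2*sqrt(2)*p^3 + 14*p^3 + 14*sqrt(2)*p^2 + 22*p^2 + 10*p + 22*sqrt(2)*p + 10*sqrt(2)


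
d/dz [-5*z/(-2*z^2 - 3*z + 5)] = 5*(-2*z^2 - 5)/(4*z^4 + 12*z^3 - 11*z^2 - 30*z + 25)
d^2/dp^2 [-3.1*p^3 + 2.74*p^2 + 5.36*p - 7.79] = 5.48 - 18.6*p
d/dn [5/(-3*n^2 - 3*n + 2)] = 15*(2*n + 1)/(3*n^2 + 3*n - 2)^2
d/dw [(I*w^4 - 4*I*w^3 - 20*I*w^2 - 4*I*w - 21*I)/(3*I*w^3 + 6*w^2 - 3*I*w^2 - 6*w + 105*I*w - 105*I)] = (w^6 + w^5*(-2 - 4*I) + w^4*(129 + 14*I) + w^3*(-412 - 16*I) + w^2*(-221 - 48*I) + w*(1358 - 84*I) + 875 + 42*I)/(3*w^6 + w^5*(-6 - 12*I) + w^4*(201 + 24*I) + w^3*(-396 - 432*I) + w^2*(3873 + 840*I) + w*(-7350 - 420*I) + 3675)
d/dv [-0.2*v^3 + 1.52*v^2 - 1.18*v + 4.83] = -0.6*v^2 + 3.04*v - 1.18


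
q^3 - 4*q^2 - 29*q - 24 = (q - 8)*(q + 1)*(q + 3)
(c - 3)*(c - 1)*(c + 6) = c^3 + 2*c^2 - 21*c + 18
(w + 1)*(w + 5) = w^2 + 6*w + 5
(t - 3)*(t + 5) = t^2 + 2*t - 15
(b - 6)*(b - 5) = b^2 - 11*b + 30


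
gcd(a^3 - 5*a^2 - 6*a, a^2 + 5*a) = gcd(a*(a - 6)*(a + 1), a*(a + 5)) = a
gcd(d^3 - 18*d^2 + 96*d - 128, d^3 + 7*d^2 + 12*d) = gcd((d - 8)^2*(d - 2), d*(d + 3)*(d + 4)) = 1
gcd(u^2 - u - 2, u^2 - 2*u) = u - 2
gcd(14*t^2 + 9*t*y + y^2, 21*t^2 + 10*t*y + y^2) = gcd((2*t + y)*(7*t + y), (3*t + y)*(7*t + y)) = 7*t + y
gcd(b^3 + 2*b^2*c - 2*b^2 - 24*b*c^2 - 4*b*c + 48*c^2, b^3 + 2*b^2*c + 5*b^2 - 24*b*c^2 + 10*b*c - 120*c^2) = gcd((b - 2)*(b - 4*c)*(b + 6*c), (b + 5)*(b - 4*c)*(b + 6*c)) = b^2 + 2*b*c - 24*c^2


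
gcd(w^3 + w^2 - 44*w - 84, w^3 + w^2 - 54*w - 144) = w + 6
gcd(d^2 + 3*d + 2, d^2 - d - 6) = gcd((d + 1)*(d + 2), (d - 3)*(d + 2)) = d + 2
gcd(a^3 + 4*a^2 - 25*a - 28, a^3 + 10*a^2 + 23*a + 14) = a^2 + 8*a + 7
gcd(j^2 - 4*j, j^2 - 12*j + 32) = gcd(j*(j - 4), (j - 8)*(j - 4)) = j - 4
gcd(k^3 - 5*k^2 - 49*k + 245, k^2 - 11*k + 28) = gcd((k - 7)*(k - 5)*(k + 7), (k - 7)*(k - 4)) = k - 7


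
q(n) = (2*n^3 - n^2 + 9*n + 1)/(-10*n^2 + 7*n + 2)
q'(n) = (20*n - 7)*(2*n^3 - n^2 + 9*n + 1)/(-10*n^2 + 7*n + 2)^2 + (6*n^2 - 2*n + 9)/(-10*n^2 + 7*n + 2)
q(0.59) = 2.41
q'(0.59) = 8.10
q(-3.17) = 0.84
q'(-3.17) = -0.14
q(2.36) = -1.16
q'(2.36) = 0.24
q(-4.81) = 1.09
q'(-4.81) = -0.17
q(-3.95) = 0.95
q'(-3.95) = -0.16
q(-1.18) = 0.71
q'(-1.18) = 0.10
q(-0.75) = 0.81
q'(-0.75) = 0.44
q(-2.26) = 0.73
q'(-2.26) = -0.09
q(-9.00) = 1.86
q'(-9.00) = -0.19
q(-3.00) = 0.82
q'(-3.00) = -0.13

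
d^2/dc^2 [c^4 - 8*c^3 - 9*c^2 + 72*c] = 12*c^2 - 48*c - 18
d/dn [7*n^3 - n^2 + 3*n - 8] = 21*n^2 - 2*n + 3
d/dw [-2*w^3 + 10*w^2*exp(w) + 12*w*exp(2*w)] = 10*w^2*exp(w) - 6*w^2 + 24*w*exp(2*w) + 20*w*exp(w) + 12*exp(2*w)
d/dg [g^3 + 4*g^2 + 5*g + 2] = 3*g^2 + 8*g + 5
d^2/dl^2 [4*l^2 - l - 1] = 8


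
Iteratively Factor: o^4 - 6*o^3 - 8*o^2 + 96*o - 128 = (o - 2)*(o^3 - 4*o^2 - 16*o + 64) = (o - 4)*(o - 2)*(o^2 - 16) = (o - 4)*(o - 2)*(o + 4)*(o - 4)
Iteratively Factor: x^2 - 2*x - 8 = (x + 2)*(x - 4)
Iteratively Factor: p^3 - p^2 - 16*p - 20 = (p - 5)*(p^2 + 4*p + 4) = (p - 5)*(p + 2)*(p + 2)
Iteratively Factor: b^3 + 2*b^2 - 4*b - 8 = (b - 2)*(b^2 + 4*b + 4) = (b - 2)*(b + 2)*(b + 2)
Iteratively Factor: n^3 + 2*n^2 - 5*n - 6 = (n - 2)*(n^2 + 4*n + 3) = (n - 2)*(n + 3)*(n + 1)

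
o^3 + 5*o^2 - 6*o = o*(o - 1)*(o + 6)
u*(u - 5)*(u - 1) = u^3 - 6*u^2 + 5*u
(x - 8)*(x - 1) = x^2 - 9*x + 8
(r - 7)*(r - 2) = r^2 - 9*r + 14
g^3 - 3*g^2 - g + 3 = (g - 3)*(g - 1)*(g + 1)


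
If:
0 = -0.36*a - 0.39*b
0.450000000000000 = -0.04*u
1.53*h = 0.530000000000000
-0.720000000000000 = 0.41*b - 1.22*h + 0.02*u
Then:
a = 0.19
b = -0.18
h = 0.35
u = -11.25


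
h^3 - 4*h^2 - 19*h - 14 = (h - 7)*(h + 1)*(h + 2)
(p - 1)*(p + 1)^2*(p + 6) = p^4 + 7*p^3 + 5*p^2 - 7*p - 6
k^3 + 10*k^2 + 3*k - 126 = (k - 3)*(k + 6)*(k + 7)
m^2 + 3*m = m*(m + 3)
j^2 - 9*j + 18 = (j - 6)*(j - 3)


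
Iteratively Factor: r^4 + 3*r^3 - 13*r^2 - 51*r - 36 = (r + 3)*(r^3 - 13*r - 12) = (r + 3)^2*(r^2 - 3*r - 4) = (r - 4)*(r + 3)^2*(r + 1)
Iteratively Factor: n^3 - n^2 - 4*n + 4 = (n - 2)*(n^2 + n - 2) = (n - 2)*(n - 1)*(n + 2)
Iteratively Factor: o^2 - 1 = (o + 1)*(o - 1)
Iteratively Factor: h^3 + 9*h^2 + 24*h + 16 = (h + 1)*(h^2 + 8*h + 16) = (h + 1)*(h + 4)*(h + 4)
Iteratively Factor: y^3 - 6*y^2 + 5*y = (y - 1)*(y^2 - 5*y) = y*(y - 1)*(y - 5)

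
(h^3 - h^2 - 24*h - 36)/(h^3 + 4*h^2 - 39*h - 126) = (h + 2)/(h + 7)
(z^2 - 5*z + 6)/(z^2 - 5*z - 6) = (-z^2 + 5*z - 6)/(-z^2 + 5*z + 6)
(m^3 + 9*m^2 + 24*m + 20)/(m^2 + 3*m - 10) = (m^2 + 4*m + 4)/(m - 2)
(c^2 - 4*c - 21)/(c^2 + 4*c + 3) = (c - 7)/(c + 1)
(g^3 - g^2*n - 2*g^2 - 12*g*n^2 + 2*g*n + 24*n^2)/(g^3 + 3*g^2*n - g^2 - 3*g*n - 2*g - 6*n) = (g - 4*n)/(g + 1)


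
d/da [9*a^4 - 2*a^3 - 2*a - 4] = 36*a^3 - 6*a^2 - 2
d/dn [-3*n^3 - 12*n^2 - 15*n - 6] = -9*n^2 - 24*n - 15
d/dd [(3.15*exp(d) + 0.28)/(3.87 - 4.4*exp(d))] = 13.4225*exp(d)/(4.4*exp(d) - 3.87)^2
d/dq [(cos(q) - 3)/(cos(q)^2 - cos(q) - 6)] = sin(q)/(cos(q) + 2)^2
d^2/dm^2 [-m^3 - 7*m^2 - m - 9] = -6*m - 14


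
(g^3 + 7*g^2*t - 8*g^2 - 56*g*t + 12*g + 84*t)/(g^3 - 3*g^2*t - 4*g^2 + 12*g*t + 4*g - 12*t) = (-g^2 - 7*g*t + 6*g + 42*t)/(-g^2 + 3*g*t + 2*g - 6*t)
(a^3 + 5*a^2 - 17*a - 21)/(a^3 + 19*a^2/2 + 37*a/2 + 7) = 2*(a^2 - 2*a - 3)/(2*a^2 + 5*a + 2)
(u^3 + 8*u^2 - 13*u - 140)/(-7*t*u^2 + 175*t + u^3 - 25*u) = (-u^2 - 3*u + 28)/(7*t*u - 35*t - u^2 + 5*u)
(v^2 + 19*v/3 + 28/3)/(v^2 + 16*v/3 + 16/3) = (3*v + 7)/(3*v + 4)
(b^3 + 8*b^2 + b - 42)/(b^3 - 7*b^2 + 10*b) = (b^2 + 10*b + 21)/(b*(b - 5))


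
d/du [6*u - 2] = 6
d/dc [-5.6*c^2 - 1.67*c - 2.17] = -11.2*c - 1.67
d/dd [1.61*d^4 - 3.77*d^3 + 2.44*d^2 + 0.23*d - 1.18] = 6.44*d^3 - 11.31*d^2 + 4.88*d + 0.23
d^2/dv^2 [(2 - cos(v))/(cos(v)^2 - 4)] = (cos(v)^2 - 2*cos(v) - 2)/(cos(v) + 2)^3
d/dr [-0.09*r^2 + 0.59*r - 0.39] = 0.59 - 0.18*r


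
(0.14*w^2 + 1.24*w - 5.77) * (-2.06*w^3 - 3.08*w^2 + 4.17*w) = -0.2884*w^5 - 2.9856*w^4 + 8.6508*w^3 + 22.9424*w^2 - 24.0609*w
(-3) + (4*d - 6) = 4*d - 9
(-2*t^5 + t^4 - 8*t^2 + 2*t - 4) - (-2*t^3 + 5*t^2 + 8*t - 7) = -2*t^5 + t^4 + 2*t^3 - 13*t^2 - 6*t + 3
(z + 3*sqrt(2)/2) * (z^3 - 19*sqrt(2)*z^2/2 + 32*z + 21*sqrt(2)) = z^4 - 8*sqrt(2)*z^3 + 7*z^2/2 + 69*sqrt(2)*z + 63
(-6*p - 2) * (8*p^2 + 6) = -48*p^3 - 16*p^2 - 36*p - 12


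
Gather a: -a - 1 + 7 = 6 - a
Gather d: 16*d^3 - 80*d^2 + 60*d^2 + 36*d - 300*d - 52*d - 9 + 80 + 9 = 16*d^3 - 20*d^2 - 316*d + 80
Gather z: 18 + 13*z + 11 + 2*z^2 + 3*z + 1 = 2*z^2 + 16*z + 30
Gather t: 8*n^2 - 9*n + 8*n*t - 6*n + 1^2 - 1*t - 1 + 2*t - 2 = 8*n^2 - 15*n + t*(8*n + 1) - 2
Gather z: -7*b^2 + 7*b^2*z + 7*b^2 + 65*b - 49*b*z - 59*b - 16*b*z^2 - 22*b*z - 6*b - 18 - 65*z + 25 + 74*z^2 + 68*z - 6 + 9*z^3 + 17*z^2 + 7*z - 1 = 9*z^3 + z^2*(91 - 16*b) + z*(7*b^2 - 71*b + 10)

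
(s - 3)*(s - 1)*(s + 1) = s^3 - 3*s^2 - s + 3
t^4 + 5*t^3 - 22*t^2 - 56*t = t*(t - 4)*(t + 2)*(t + 7)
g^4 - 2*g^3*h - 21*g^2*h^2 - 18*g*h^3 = g*(g - 6*h)*(g + h)*(g + 3*h)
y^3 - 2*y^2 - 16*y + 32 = (y - 4)*(y - 2)*(y + 4)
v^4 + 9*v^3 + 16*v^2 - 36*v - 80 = (v - 2)*(v + 2)*(v + 4)*(v + 5)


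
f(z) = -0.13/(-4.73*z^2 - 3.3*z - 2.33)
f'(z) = -0.13*(9.46*z + 3.3)/(-4.73*z^2 - 3.3*z - 2.33)^2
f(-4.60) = 0.00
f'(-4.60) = 0.00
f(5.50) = 0.00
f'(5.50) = -0.00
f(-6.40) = 0.00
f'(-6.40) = 0.00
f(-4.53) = 0.00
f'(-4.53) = 0.00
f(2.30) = 0.00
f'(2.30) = -0.00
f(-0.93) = 0.04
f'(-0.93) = 0.06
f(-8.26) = 0.00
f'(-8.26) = 0.00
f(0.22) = 0.04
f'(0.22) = -0.06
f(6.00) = 0.00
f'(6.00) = -0.00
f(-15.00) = 0.00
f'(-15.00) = 0.00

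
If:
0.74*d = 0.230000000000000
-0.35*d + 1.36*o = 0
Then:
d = 0.31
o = 0.08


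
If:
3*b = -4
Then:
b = -4/3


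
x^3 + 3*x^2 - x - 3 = (x - 1)*(x + 1)*(x + 3)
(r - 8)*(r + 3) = r^2 - 5*r - 24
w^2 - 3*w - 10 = (w - 5)*(w + 2)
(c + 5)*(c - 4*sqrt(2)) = c^2 - 4*sqrt(2)*c + 5*c - 20*sqrt(2)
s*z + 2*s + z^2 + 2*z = (s + z)*(z + 2)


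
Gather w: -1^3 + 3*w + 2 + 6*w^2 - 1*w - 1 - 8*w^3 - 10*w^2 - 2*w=-8*w^3 - 4*w^2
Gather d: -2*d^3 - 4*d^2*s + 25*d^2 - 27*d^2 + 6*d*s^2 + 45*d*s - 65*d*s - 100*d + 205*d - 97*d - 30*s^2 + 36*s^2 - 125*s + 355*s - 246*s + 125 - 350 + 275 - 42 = -2*d^3 + d^2*(-4*s - 2) + d*(6*s^2 - 20*s + 8) + 6*s^2 - 16*s + 8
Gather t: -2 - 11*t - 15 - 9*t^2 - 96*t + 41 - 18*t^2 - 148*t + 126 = -27*t^2 - 255*t + 150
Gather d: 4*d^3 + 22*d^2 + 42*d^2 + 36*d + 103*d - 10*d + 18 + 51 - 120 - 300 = 4*d^3 + 64*d^2 + 129*d - 351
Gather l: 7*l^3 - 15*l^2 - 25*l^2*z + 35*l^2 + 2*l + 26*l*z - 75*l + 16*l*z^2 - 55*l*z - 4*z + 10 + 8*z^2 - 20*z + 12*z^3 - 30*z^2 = 7*l^3 + l^2*(20 - 25*z) + l*(16*z^2 - 29*z - 73) + 12*z^3 - 22*z^2 - 24*z + 10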